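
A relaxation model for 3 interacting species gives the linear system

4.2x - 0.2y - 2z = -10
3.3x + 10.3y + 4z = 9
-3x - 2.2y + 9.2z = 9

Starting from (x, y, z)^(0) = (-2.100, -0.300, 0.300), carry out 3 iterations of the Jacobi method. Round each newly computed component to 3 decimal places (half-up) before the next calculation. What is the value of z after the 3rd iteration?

0.619

Iteration 1:
  x = (-10 - (-0.2)·-0.300 - (-2)·0.300) / (4.2) = -2.252
  y = (9 - (3.3)·-2.100 - (4)·0.300) / (10.3) = 1.430
  z = (9 - (-3)·-2.100 - (-2.2)·-0.300) / (9.2) = 0.222
Iteration 2:
  x = (-10 - (-0.2)·1.430 - (-2)·0.222) / (4.2) = -2.207
  y = (9 - (3.3)·-2.252 - (4)·0.222) / (10.3) = 1.509
  z = (9 - (-3)·-2.252 - (-2.2)·1.430) / (9.2) = 0.586
Iteration 3:
  x = (-10 - (-0.2)·1.509 - (-2)·0.586) / (4.2) = -2.030
  y = (9 - (3.3)·-2.207 - (4)·0.586) / (10.3) = 1.353
  z = (9 - (-3)·-2.207 - (-2.2)·1.509) / (9.2) = 0.619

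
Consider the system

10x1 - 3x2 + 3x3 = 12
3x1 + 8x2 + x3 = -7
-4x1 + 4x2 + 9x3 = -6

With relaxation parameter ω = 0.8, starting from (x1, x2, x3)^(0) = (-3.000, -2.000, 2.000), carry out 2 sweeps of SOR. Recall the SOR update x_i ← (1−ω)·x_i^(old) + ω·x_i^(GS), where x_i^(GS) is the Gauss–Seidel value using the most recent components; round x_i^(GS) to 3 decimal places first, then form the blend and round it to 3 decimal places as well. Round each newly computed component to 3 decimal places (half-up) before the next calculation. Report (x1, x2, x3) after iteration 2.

Iteration 1:
  x1: GS value = (12 - (-3)·-2.000 - (3)·2.000) / (10) = 0.000;  x1 ← (1−ω)·-3.000 + ω·0.000 = -0.600
  x2: GS value = (-7 - (3)·-0.600 - (1)·2.000) / (8) = -0.900;  x2 ← (1−ω)·-2.000 + ω·-0.900 = -1.120
  x3: GS value = (-6 - (-4)·-0.600 - (4)·-1.120) / (9) = -0.436;  x3 ← (1−ω)·2.000 + ω·-0.436 = 0.051
Iteration 2:
  x1: GS value = (12 - (-3)·-1.120 - (3)·0.051) / (10) = 0.849;  x1 ← (1−ω)·-0.600 + ω·0.849 = 0.559
  x2: GS value = (-7 - (3)·0.559 - (1)·0.051) / (8) = -1.091;  x2 ← (1−ω)·-1.120 + ω·-1.091 = -1.097
  x3: GS value = (-6 - (-4)·0.559 - (4)·-1.097) / (9) = 0.069;  x3 ← (1−ω)·0.051 + ω·0.069 = 0.065

(0.559, -1.097, 0.065)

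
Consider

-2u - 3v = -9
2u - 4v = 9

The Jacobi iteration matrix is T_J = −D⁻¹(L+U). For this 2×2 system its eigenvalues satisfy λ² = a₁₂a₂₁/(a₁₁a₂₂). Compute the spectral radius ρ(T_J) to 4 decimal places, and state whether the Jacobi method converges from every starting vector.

a₁₂a₂₁/(a₁₁a₂₂) = (-3)·(2) / ((-2)·(-4)) = -0.750000
ρ = √|-0.750000| = √0.750000 = 0.8660
ρ < 1, so Jacobi converges

0.8660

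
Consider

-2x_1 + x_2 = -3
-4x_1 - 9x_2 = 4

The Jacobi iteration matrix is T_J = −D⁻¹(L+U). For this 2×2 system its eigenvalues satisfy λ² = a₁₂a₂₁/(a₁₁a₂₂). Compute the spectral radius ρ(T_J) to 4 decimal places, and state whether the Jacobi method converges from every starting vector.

0.4714

a₁₂a₂₁/(a₁₁a₂₂) = (1)·(-4) / ((-2)·(-9)) = -0.222222
ρ = √|-0.222222| = √0.222222 = 0.4714
ρ < 1, so Jacobi converges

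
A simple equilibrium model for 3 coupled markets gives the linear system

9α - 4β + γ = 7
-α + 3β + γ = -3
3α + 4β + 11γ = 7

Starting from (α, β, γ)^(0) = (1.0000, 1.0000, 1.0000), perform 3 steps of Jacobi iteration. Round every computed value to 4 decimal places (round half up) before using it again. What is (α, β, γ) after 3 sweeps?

Iteration 1:
  α = (7 - (-4)·1.0000 - (1)·1.0000) / (9) = 1.1111
  β = (-3 - (-1)·1.0000 - (1)·1.0000) / (3) = -1.0000
  γ = (7 - (3)·1.0000 - (4)·1.0000) / (11) = 0.0000
Iteration 2:
  α = (7 - (-4)·-1.0000 - (1)·0.0000) / (9) = 0.3333
  β = (-3 - (-1)·1.1111 - (1)·0.0000) / (3) = -0.6296
  γ = (7 - (3)·1.1111 - (4)·-1.0000) / (11) = 0.6970
Iteration 3:
  α = (7 - (-4)·-0.6296 - (1)·0.6970) / (9) = 0.4205
  β = (-3 - (-1)·0.3333 - (1)·0.6970) / (3) = -1.1212
  γ = (7 - (3)·0.3333 - (4)·-0.6296) / (11) = 0.7744

(0.4205, -1.1212, 0.7744)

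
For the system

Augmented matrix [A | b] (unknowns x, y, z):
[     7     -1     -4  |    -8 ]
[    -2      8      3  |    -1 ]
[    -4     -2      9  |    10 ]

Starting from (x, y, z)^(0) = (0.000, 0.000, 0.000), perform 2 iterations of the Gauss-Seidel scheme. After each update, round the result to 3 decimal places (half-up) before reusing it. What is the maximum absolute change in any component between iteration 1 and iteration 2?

Iteration 1:
  x = (-8 - (-1)·0.000 - (-4)·0.000) / (7) = -1.143
  y = (-1 - (-2)·-1.143 - (3)·0.000) / (8) = -0.411
  z = (10 - (-4)·-1.143 - (-2)·-0.411) / (9) = 0.512
Iteration 2:
  x = (-8 - (-1)·-0.411 - (-4)·0.512) / (7) = -0.909
  y = (-1 - (-2)·-0.909 - (3)·0.512) / (8) = -0.544
  z = (10 - (-4)·-0.909 - (-2)·-0.544) / (9) = 0.586
Change: (0.234, -0.133, 0.074) → max |·| = 0.234

0.234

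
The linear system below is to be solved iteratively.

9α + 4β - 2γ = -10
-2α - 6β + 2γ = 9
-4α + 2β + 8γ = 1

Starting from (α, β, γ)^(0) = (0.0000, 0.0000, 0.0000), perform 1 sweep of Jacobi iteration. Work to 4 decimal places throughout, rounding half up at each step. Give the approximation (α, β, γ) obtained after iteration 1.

(-1.1111, -1.5000, 0.1250)

Iteration 1:
  α = (-10 - (4)·0.0000 - (-2)·0.0000) / (9) = -1.1111
  β = (9 - (-2)·0.0000 - (2)·0.0000) / (-6) = -1.5000
  γ = (1 - (-4)·0.0000 - (2)·0.0000) / (8) = 0.1250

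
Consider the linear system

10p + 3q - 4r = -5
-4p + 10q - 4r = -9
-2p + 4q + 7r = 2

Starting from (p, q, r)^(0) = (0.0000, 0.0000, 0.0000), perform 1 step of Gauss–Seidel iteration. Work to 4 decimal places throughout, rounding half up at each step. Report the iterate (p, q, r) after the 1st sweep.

Iteration 1:
  p = (-5 - (3)·0.0000 - (-4)·0.0000) / (10) = -0.5000
  q = (-9 - (-4)·-0.5000 - (-4)·0.0000) / (10) = -1.1000
  r = (2 - (-2)·-0.5000 - (4)·-1.1000) / (7) = 0.7714

(-0.5000, -1.1000, 0.7714)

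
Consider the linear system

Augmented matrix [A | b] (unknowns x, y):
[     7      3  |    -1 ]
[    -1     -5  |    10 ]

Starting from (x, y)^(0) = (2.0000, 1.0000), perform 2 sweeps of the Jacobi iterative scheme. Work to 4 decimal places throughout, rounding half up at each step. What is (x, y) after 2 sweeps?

(0.8857, -1.8857)

Iteration 1:
  x = (-1 - (3)·1.0000) / (7) = -0.5714
  y = (10 - (-1)·2.0000) / (-5) = -2.4000
Iteration 2:
  x = (-1 - (3)·-2.4000) / (7) = 0.8857
  y = (10 - (-1)·-0.5714) / (-5) = -1.8857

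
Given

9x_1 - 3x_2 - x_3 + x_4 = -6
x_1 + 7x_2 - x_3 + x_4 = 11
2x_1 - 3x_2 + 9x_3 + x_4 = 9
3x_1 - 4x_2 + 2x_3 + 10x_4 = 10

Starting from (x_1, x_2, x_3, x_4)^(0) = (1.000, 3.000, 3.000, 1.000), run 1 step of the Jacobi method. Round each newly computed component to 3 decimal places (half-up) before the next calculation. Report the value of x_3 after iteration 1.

Iteration 1:
  x_1 = (-6 - (-3)·3.000 - (-1)·3.000 - (1)·1.000) / (9) = 0.556
  x_2 = (11 - (1)·1.000 - (-1)·3.000 - (1)·1.000) / (7) = 1.714
  x_3 = (9 - (2)·1.000 - (-3)·3.000 - (1)·1.000) / (9) = 1.667
  x_4 = (10 - (3)·1.000 - (-4)·3.000 - (2)·3.000) / (10) = 1.300

1.667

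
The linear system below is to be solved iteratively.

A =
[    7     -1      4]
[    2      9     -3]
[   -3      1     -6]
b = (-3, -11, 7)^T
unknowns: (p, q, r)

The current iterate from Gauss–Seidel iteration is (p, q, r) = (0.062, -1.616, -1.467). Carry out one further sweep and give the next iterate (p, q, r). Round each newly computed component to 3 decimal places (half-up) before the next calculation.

(0.179, -1.751, -1.548)

One sweep:
  p = (-3 - (-1)·-1.616 - (4)·-1.467) / (7) = 0.179
  q = (-11 - (2)·0.179 - (-3)·-1.467) / (9) = -1.751
  r = (7 - (-3)·0.179 - (1)·-1.751) / (-6) = -1.548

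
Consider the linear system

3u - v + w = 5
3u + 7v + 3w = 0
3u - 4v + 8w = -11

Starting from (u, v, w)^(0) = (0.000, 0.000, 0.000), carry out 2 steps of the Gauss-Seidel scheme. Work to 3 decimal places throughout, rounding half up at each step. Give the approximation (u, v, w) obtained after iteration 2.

Iteration 1:
  u = (5 - (-1)·0.000 - (1)·0.000) / (3) = 1.667
  v = (0 - (3)·1.667 - (3)·0.000) / (7) = -0.714
  w = (-11 - (3)·1.667 - (-4)·-0.714) / (8) = -2.357
Iteration 2:
  u = (5 - (-1)·-0.714 - (1)·-2.357) / (3) = 2.214
  v = (0 - (3)·2.214 - (3)·-2.357) / (7) = 0.061
  w = (-11 - (3)·2.214 - (-4)·0.061) / (8) = -2.175

(2.214, 0.061, -2.175)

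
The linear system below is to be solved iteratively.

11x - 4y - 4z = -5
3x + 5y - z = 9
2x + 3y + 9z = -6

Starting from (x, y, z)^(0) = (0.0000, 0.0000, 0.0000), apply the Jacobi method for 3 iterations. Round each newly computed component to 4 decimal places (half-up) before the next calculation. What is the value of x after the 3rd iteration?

Iteration 1:
  x = (-5 - (-4)·0.0000 - (-4)·0.0000) / (11) = -0.4545
  y = (9 - (3)·0.0000 - (-1)·0.0000) / (5) = 1.8000
  z = (-6 - (2)·0.0000 - (3)·0.0000) / (9) = -0.6667
Iteration 2:
  x = (-5 - (-4)·1.8000 - (-4)·-0.6667) / (11) = -0.0424
  y = (9 - (3)·-0.4545 - (-1)·-0.6667) / (5) = 1.9394
  z = (-6 - (2)·-0.4545 - (3)·1.8000) / (9) = -1.1657
Iteration 3:
  x = (-5 - (-4)·1.9394 - (-4)·-1.1657) / (11) = -0.1732
  y = (9 - (3)·-0.0424 - (-1)·-1.1657) / (5) = 1.5923
  z = (-6 - (2)·-0.0424 - (3)·1.9394) / (9) = -1.3037

-0.1732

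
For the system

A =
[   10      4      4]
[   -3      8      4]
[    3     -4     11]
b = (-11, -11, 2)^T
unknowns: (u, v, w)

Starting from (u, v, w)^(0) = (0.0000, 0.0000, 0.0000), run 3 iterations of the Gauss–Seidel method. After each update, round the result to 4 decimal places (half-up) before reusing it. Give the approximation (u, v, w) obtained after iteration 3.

(-0.4383, -1.4172, -0.2140)

Iteration 1:
  u = (-11 - (4)·0.0000 - (4)·0.0000) / (10) = -1.1000
  v = (-11 - (-3)·-1.1000 - (4)·0.0000) / (8) = -1.7875
  w = (2 - (3)·-1.1000 - (-4)·-1.7875) / (11) = -0.1682
Iteration 2:
  u = (-11 - (4)·-1.7875 - (4)·-0.1682) / (10) = -0.3177
  v = (-11 - (-3)·-0.3177 - (4)·-0.1682) / (8) = -1.4100
  w = (2 - (3)·-0.3177 - (-4)·-1.4100) / (11) = -0.2443
Iteration 3:
  u = (-11 - (4)·-1.4100 - (4)·-0.2443) / (10) = -0.4383
  v = (-11 - (-3)·-0.4383 - (4)·-0.2443) / (8) = -1.4172
  w = (2 - (3)·-0.4383 - (-4)·-1.4172) / (11) = -0.2140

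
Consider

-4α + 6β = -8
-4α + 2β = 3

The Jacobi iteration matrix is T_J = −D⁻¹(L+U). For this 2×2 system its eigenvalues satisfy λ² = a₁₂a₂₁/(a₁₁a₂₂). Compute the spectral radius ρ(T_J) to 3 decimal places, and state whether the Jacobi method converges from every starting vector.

1.732

a₁₂a₂₁/(a₁₁a₂₂) = (6)·(-4) / ((-4)·(2)) = 3.000000
ρ = √|3.000000| = √3.000000 = 1.732
ρ > 1, so Jacobi diverges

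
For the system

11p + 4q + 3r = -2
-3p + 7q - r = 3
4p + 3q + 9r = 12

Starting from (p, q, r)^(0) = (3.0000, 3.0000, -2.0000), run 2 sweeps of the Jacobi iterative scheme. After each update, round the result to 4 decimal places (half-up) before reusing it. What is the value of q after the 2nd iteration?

Iteration 1:
  p = (-2 - (4)·3.0000 - (3)·-2.0000) / (11) = -0.7273
  q = (3 - (-3)·3.0000 - (-1)·-2.0000) / (7) = 1.4286
  r = (12 - (4)·3.0000 - (3)·3.0000) / (9) = -1.0000
Iteration 2:
  p = (-2 - (4)·1.4286 - (3)·-1.0000) / (11) = -0.4286
  q = (3 - (-3)·-0.7273 - (-1)·-1.0000) / (7) = -0.0260
  r = (12 - (4)·-0.7273 - (3)·1.4286) / (9) = 1.1804

-0.0260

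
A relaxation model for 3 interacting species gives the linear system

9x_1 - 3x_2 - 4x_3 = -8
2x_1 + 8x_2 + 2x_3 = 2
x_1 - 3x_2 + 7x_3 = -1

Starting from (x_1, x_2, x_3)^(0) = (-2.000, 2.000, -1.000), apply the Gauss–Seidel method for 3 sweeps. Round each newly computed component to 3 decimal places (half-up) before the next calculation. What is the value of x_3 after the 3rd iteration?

Iteration 1:
  x_1 = (-8 - (-3)·2.000 - (-4)·-1.000) / (9) = -0.667
  x_2 = (2 - (2)·-0.667 - (2)·-1.000) / (8) = 0.667
  x_3 = (-1 - (1)·-0.667 - (-3)·0.667) / (7) = 0.238
Iteration 2:
  x_1 = (-8 - (-3)·0.667 - (-4)·0.238) / (9) = -0.561
  x_2 = (2 - (2)·-0.561 - (2)·0.238) / (8) = 0.331
  x_3 = (-1 - (1)·-0.561 - (-3)·0.331) / (7) = 0.079
Iteration 3:
  x_1 = (-8 - (-3)·0.331 - (-4)·0.079) / (9) = -0.743
  x_2 = (2 - (2)·-0.743 - (2)·0.079) / (8) = 0.416
  x_3 = (-1 - (1)·-0.743 - (-3)·0.416) / (7) = 0.142

0.142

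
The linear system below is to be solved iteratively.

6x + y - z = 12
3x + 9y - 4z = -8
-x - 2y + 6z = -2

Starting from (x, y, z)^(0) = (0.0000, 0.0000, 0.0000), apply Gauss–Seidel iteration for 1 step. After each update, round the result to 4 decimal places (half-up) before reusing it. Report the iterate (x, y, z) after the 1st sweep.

(2.0000, -1.5556, -0.5185)

Iteration 1:
  x = (12 - (1)·0.0000 - (-1)·0.0000) / (6) = 2.0000
  y = (-8 - (3)·2.0000 - (-4)·0.0000) / (9) = -1.5556
  z = (-2 - (-1)·2.0000 - (-2)·-1.5556) / (6) = -0.5185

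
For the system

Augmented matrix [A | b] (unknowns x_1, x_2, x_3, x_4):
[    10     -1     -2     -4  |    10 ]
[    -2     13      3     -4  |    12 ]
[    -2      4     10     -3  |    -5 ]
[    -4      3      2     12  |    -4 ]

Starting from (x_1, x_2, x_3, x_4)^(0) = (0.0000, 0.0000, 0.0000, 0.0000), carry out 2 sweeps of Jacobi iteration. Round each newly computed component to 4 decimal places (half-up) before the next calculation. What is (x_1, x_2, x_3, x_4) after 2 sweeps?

(0.8590, 1.0898, -0.7692, -0.1474)

Iteration 1:
  x_1 = (10 - (-1)·0.0000 - (-2)·0.0000 - (-4)·0.0000) / (10) = 1.0000
  x_2 = (12 - (-2)·0.0000 - (3)·0.0000 - (-4)·0.0000) / (13) = 0.9231
  x_3 = (-5 - (-2)·0.0000 - (4)·0.0000 - (-3)·0.0000) / (10) = -0.5000
  x_4 = (-4 - (-4)·0.0000 - (3)·0.0000 - (2)·0.0000) / (12) = -0.3333
Iteration 2:
  x_1 = (10 - (-1)·0.9231 - (-2)·-0.5000 - (-4)·-0.3333) / (10) = 0.8590
  x_2 = (12 - (-2)·1.0000 - (3)·-0.5000 - (-4)·-0.3333) / (13) = 1.0898
  x_3 = (-5 - (-2)·1.0000 - (4)·0.9231 - (-3)·-0.3333) / (10) = -0.7692
  x_4 = (-4 - (-4)·1.0000 - (3)·0.9231 - (2)·-0.5000) / (12) = -0.1474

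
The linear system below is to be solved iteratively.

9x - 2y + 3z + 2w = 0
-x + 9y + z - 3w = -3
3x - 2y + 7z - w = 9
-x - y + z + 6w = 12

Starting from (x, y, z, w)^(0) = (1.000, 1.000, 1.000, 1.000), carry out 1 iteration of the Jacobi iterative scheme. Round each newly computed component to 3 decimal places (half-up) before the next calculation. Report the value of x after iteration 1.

Iteration 1:
  x = (0 - (-2)·1.000 - (3)·1.000 - (2)·1.000) / (9) = -0.333
  y = (-3 - (-1)·1.000 - (1)·1.000 - (-3)·1.000) / (9) = 0.000
  z = (9 - (3)·1.000 - (-2)·1.000 - (-1)·1.000) / (7) = 1.286
  w = (12 - (-1)·1.000 - (-1)·1.000 - (1)·1.000) / (6) = 2.167

-0.333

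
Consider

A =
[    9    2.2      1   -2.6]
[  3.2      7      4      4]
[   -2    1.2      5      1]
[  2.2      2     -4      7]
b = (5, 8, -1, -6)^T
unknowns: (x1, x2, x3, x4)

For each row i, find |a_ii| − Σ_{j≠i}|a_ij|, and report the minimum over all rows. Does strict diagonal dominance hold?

-4.2

row 1: |9| − (2.2+1+2.6) = 3.2
row 2: |7| − (3.2+4+4) = -4.2
row 3: |5| − (2+1.2+1) = 0.8
row 4: |7| − (2.2+2+4) = -1.2
minimum over rows = -4.2 → not strictly diagonally dominant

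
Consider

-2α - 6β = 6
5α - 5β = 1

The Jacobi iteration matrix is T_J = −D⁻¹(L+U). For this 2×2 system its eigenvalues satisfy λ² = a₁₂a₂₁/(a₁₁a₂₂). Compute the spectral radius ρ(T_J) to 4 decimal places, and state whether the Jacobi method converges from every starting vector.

a₁₂a₂₁/(a₁₁a₂₂) = (-6)·(5) / ((-2)·(-5)) = -3.000000
ρ = √|-3.000000| = √3.000000 = 1.7321
ρ > 1, so Jacobi diverges

1.7321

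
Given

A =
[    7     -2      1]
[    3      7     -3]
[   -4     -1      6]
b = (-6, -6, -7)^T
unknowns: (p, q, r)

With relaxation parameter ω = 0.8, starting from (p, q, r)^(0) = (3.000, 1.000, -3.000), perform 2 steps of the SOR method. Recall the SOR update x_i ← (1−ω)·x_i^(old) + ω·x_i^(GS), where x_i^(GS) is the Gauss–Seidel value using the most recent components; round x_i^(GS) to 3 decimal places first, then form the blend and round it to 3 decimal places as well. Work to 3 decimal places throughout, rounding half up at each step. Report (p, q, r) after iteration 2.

(-0.801, -1.261, -1.828)

Iteration 1:
  p: GS value = (-6 - (-2)·1.000 - (1)·-3.000) / (7) = -0.143;  p ← (1−ω)·3.000 + ω·-0.143 = 0.486
  q: GS value = (-6 - (3)·0.486 - (-3)·-3.000) / (7) = -2.351;  q ← (1−ω)·1.000 + ω·-2.351 = -1.681
  r: GS value = (-7 - (-4)·0.486 - (-1)·-1.681) / (6) = -1.123;  r ← (1−ω)·-3.000 + ω·-1.123 = -1.498
Iteration 2:
  p: GS value = (-6 - (-2)·-1.681 - (1)·-1.498) / (7) = -1.123;  p ← (1−ω)·0.486 + ω·-1.123 = -0.801
  q: GS value = (-6 - (3)·-0.801 - (-3)·-1.498) / (7) = -1.156;  q ← (1−ω)·-1.681 + ω·-1.156 = -1.261
  r: GS value = (-7 - (-4)·-0.801 - (-1)·-1.261) / (6) = -1.911;  r ← (1−ω)·-1.498 + ω·-1.911 = -1.828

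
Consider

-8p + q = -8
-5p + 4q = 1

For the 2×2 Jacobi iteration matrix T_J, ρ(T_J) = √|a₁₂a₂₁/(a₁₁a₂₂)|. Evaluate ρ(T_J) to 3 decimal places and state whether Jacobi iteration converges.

0.395

a₁₂a₂₁/(a₁₁a₂₂) = (1)·(-5) / ((-8)·(4)) = 0.156250
ρ = √|0.156250| = √0.156250 = 0.395
ρ < 1, so Jacobi converges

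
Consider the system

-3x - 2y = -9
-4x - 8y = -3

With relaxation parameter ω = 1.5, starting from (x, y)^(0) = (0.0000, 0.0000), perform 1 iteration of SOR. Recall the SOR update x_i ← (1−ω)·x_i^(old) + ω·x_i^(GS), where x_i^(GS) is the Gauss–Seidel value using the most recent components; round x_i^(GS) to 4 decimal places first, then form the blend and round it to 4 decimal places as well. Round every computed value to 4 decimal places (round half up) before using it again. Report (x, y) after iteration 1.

(4.5000, -2.8125)

Iteration 1:
  x: GS value = (-9 - (-2)·0.0000) / (-3) = 3.0000;  x ← (1−ω)·0.0000 + ω·3.0000 = 4.5000
  y: GS value = (-3 - (-4)·4.5000) / (-8) = -1.8750;  y ← (1−ω)·0.0000 + ω·-1.8750 = -2.8125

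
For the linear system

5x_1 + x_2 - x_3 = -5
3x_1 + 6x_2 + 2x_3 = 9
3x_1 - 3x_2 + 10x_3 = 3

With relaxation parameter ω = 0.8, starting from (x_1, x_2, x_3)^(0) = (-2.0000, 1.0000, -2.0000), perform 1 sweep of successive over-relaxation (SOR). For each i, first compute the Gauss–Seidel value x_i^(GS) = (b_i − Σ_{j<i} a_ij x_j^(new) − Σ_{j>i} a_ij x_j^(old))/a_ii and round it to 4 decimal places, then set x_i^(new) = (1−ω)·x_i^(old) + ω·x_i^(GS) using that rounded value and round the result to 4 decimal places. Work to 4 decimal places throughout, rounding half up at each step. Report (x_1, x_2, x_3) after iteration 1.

(-1.6800, 2.6054, 0.8685)

Iteration 1:
  x_1: GS value = (-5 - (1)·1.0000 - (-1)·-2.0000) / (5) = -1.6000;  x_1 ← (1−ω)·-2.0000 + ω·-1.6000 = -1.6800
  x_2: GS value = (9 - (3)·-1.6800 - (2)·-2.0000) / (6) = 3.0067;  x_2 ← (1−ω)·1.0000 + ω·3.0067 = 2.6054
  x_3: GS value = (3 - (3)·-1.6800 - (-3)·2.6054) / (10) = 1.5856;  x_3 ← (1−ω)·-2.0000 + ω·1.5856 = 0.8685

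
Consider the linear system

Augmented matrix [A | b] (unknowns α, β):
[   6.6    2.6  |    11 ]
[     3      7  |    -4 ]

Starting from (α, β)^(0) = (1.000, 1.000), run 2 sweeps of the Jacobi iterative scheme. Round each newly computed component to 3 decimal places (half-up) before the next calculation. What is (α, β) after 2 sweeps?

Iteration 1:
  α = (11 - (2.6)·1.000) / (6.6) = 1.273
  β = (-4 - (3)·1.000) / (7) = -1.000
Iteration 2:
  α = (11 - (2.6)·-1.000) / (6.6) = 2.061
  β = (-4 - (3)·1.273) / (7) = -1.117

(2.061, -1.117)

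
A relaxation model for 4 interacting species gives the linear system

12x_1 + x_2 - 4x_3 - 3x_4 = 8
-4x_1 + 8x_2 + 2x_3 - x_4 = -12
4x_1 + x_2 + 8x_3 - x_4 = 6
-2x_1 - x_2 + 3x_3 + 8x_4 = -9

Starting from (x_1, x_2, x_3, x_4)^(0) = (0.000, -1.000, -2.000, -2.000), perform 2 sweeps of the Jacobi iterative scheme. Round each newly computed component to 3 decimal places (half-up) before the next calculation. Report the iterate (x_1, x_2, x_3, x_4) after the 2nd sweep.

Iteration 1:
  x_1 = (8 - (1)·-1.000 - (-4)·-2.000 - (-3)·-2.000) / (12) = -0.417
  x_2 = (-12 - (-4)·0.000 - (2)·-2.000 - (-1)·-2.000) / (8) = -1.250
  x_3 = (6 - (4)·0.000 - (1)·-1.000 - (-1)·-2.000) / (8) = 0.625
  x_4 = (-9 - (-2)·0.000 - (-1)·-1.000 - (3)·-2.000) / (8) = -0.500
Iteration 2:
  x_1 = (8 - (1)·-1.250 - (-4)·0.625 - (-3)·-0.500) / (12) = 0.854
  x_2 = (-12 - (-4)·-0.417 - (2)·0.625 - (-1)·-0.500) / (8) = -1.927
  x_3 = (6 - (4)·-0.417 - (1)·-1.250 - (-1)·-0.500) / (8) = 1.052
  x_4 = (-9 - (-2)·-0.417 - (-1)·-1.250 - (3)·0.625) / (8) = -1.620

(0.854, -1.927, 1.052, -1.620)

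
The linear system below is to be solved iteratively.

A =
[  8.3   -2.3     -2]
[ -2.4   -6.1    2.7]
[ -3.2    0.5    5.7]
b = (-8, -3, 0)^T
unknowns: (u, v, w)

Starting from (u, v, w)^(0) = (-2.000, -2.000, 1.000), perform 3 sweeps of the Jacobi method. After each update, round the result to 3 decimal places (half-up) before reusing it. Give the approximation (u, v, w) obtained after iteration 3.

(-1.014, 0.389, -0.452)

Iteration 1:
  u = (-8 - (-2.3)·-2.000 - (-2)·1.000) / (8.3) = -1.277
  v = (-3 - (-2.4)·-2.000 - (2.7)·1.000) / (-6.1) = 1.721
  w = (0 - (-3.2)·-2.000 - (0.5)·-2.000) / (5.7) = -0.947
Iteration 2:
  u = (-8 - (-2.3)·1.721 - (-2)·-0.947) / (8.3) = -0.715
  v = (-3 - (-2.4)·-1.277 - (2.7)·-0.947) / (-6.1) = 0.575
  w = (0 - (-3.2)·-1.277 - (0.5)·1.721) / (5.7) = -0.868
Iteration 3:
  u = (-8 - (-2.3)·0.575 - (-2)·-0.868) / (8.3) = -1.014
  v = (-3 - (-2.4)·-0.715 - (2.7)·-0.868) / (-6.1) = 0.389
  w = (0 - (-3.2)·-0.715 - (0.5)·0.575) / (5.7) = -0.452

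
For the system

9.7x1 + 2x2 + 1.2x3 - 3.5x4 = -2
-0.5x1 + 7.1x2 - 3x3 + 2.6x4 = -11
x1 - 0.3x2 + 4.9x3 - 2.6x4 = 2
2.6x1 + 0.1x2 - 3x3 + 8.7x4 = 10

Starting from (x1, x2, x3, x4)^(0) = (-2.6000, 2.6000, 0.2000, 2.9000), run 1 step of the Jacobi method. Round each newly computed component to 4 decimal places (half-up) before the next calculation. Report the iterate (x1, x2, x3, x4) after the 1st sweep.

Iteration 1:
  x1 = (-2 - (2)·2.6000 - (1.2)·0.2000 - (-3.5)·2.9000) / (9.7) = 0.2794
  x2 = (-11 - (-0.5)·-2.6000 - (-3)·0.2000 - (2.6)·2.9000) / (7.1) = -2.7099
  x3 = (2 - (1)·-2.6000 - (-0.3)·2.6000 - (-2.6)·2.9000) / (4.9) = 2.6367
  x4 = (10 - (2.6)·-2.6000 - (0.1)·2.6000 - (-3)·0.2000) / (8.7) = 1.9655

(0.2794, -2.7099, 2.6367, 1.9655)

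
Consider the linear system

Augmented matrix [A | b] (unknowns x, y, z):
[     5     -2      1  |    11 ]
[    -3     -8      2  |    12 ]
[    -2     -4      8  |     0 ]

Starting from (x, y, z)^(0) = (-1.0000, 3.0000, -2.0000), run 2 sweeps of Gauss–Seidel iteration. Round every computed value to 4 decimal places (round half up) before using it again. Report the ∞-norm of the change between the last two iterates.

2.8175

Iteration 1:
  x = (11 - (-2)·3.0000 - (1)·-2.0000) / (5) = 3.8000
  y = (12 - (-3)·3.8000 - (2)·-2.0000) / (-8) = -3.4250
  z = (0 - (-2)·3.8000 - (-4)·-3.4250) / (8) = -0.7625
Iteration 2:
  x = (11 - (-2)·-3.4250 - (1)·-0.7625) / (5) = 0.9825
  y = (12 - (-3)·0.9825 - (2)·-0.7625) / (-8) = -2.0591
  z = (0 - (-2)·0.9825 - (-4)·-2.0591) / (8) = -0.7839
Change: (-2.8175, 1.3659, -0.0214) → max |·| = 2.8175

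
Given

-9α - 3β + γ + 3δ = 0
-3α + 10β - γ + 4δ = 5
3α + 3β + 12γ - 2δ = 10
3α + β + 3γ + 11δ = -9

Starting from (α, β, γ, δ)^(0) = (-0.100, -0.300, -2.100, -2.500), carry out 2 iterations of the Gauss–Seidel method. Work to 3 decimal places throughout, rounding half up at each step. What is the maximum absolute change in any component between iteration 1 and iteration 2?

0.427

Iteration 1:
  α = (0 - (-3)·-0.300 - (1)·-2.100 - (3)·-2.500) / (-9) = -0.967
  β = (5 - (-3)·-0.967 - (-1)·-2.100 - (4)·-2.500) / (10) = 1.000
  γ = (10 - (3)·-0.967 - (3)·1.000 - (-2)·-2.500) / (12) = 0.408
  δ = (-9 - (3)·-0.967 - (1)·1.000 - (3)·0.408) / (11) = -0.757
Iteration 2:
  α = (0 - (-3)·1.000 - (1)·0.408 - (3)·-0.757) / (-9) = -0.540
  β = (5 - (-3)·-0.540 - (-1)·0.408 - (4)·-0.757) / (10) = 0.682
  γ = (10 - (3)·-0.540 - (3)·0.682 - (-2)·-0.757) / (12) = 0.672
  δ = (-9 - (3)·-0.540 - (1)·0.682 - (3)·0.672) / (11) = -0.916
Change: (0.427, -0.318, 0.264, -0.159) → max |·| = 0.427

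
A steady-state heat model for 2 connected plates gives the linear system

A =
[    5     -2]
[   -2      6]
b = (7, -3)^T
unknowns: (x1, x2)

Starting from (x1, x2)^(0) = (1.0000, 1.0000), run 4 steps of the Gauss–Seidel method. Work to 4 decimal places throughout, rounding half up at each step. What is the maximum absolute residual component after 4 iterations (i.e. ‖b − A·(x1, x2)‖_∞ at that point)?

0.0042

Iteration 1:
  x1 = (7 - (-2)·1.0000) / (5) = 1.8000
  x2 = (-3 - (-2)·1.8000) / (6) = 0.1000
Iteration 2:
  x1 = (7 - (-2)·0.1000) / (5) = 1.4400
  x2 = (-3 - (-2)·1.4400) / (6) = -0.0200
Iteration 3:
  x1 = (7 - (-2)·-0.0200) / (5) = 1.3920
  x2 = (-3 - (-2)·1.3920) / (6) = -0.0360
Iteration 4:
  x1 = (7 - (-2)·-0.0360) / (5) = 1.3856
  x2 = (-3 - (-2)·1.3856) / (6) = -0.0381
Residual b − A·x = (-0.0042, -0.0002); ∞-norm = 0.0042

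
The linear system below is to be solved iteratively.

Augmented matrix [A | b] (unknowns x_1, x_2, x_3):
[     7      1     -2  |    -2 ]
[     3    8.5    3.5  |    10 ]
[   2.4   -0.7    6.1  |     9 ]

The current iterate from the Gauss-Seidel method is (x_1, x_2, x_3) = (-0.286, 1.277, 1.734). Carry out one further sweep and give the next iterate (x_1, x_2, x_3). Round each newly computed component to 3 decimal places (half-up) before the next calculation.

(0.027, 0.453, 1.517)

One sweep:
  x_1 = (-2 - (1)·1.277 - (-2)·1.734) / (7) = 0.027
  x_2 = (10 - (3)·0.027 - (3.5)·1.734) / (8.5) = 0.453
  x_3 = (9 - (2.4)·0.027 - (-0.7)·0.453) / (6.1) = 1.517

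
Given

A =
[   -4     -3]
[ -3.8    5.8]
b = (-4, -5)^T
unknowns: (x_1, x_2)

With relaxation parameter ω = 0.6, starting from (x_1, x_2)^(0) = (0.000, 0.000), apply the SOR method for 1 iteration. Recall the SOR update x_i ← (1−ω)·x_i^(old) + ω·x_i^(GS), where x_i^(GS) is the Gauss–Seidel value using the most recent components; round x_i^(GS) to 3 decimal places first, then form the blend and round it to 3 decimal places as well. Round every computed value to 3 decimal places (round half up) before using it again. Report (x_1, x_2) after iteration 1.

(0.600, -0.281)

Iteration 1:
  x_1: GS value = (-4 - (-3)·0.000) / (-4) = 1.000;  x_1 ← (1−ω)·0.000 + ω·1.000 = 0.600
  x_2: GS value = (-5 - (-3.8)·0.600) / (5.8) = -0.469;  x_2 ← (1−ω)·0.000 + ω·-0.469 = -0.281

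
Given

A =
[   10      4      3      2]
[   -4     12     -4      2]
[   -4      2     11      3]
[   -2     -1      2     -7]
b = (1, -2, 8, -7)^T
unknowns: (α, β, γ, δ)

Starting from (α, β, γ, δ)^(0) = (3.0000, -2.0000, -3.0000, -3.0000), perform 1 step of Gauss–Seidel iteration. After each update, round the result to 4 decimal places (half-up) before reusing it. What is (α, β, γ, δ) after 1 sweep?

(2.4000, 0.1333, 2.3939, 0.9792)

Iteration 1:
  α = (1 - (4)·-2.0000 - (3)·-3.0000 - (2)·-3.0000) / (10) = 2.4000
  β = (-2 - (-4)·2.4000 - (-4)·-3.0000 - (2)·-3.0000) / (12) = 0.1333
  γ = (8 - (-4)·2.4000 - (2)·0.1333 - (3)·-3.0000) / (11) = 2.3939
  δ = (-7 - (-2)·2.4000 - (-1)·0.1333 - (2)·2.3939) / (-7) = 0.9792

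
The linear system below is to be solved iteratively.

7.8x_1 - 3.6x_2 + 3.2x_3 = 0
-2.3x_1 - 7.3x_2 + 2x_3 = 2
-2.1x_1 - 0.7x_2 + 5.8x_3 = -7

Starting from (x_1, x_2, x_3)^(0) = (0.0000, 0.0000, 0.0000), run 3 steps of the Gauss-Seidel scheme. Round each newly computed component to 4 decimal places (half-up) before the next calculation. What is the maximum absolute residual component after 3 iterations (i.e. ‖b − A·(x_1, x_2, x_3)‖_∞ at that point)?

0.6077

Iteration 1:
  x_1 = (0 - (-3.6)·0.0000 - (3.2)·0.0000) / (7.8) = 0.0000
  x_2 = (2 - (-2.3)·0.0000 - (2)·0.0000) / (-7.3) = -0.2740
  x_3 = (-7 - (-2.1)·0.0000 - (-0.7)·-0.2740) / (5.8) = -1.2400
Iteration 2:
  x_1 = (0 - (-3.6)·-0.2740 - (3.2)·-1.2400) / (7.8) = 0.3823
  x_2 = (2 - (-2.3)·0.3823 - (2)·-1.2400) / (-7.3) = -0.7341
  x_3 = (-7 - (-2.1)·0.3823 - (-0.7)·-0.7341) / (5.8) = -1.1571
Iteration 3:
  x_1 = (0 - (-3.6)·-0.7341 - (3.2)·-1.1571) / (7.8) = 0.1359
  x_2 = (2 - (-2.3)·0.1359 - (2)·-1.1571) / (-7.3) = -0.6338
  x_3 = (-7 - (-2.1)·0.1359 - (-0.7)·-0.6338) / (5.8) = -1.2342
Residual b − A·x = (0.6077, 0.1542, 0.0001); ∞-norm = 0.6077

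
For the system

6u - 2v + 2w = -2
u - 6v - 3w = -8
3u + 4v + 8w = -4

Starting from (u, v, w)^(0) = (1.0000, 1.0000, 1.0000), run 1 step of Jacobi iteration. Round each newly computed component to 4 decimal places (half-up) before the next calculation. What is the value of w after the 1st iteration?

Iteration 1:
  u = (-2 - (-2)·1.0000 - (2)·1.0000) / (6) = -0.3333
  v = (-8 - (1)·1.0000 - (-3)·1.0000) / (-6) = 1.0000
  w = (-4 - (3)·1.0000 - (4)·1.0000) / (8) = -1.3750

-1.3750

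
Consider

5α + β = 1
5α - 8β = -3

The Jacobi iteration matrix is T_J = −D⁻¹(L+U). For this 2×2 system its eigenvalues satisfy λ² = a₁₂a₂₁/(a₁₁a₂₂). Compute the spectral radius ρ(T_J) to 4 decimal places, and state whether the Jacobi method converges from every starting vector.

0.3536

a₁₂a₂₁/(a₁₁a₂₂) = (1)·(5) / ((5)·(-8)) = -0.125000
ρ = √|-0.125000| = √0.125000 = 0.3536
ρ < 1, so Jacobi converges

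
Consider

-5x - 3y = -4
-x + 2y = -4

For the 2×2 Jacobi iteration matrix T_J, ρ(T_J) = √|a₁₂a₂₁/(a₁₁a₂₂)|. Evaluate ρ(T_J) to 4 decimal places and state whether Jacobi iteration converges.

0.5477

a₁₂a₂₁/(a₁₁a₂₂) = (-3)·(-1) / ((-5)·(2)) = -0.300000
ρ = √|-0.300000| = √0.300000 = 0.5477
ρ < 1, so Jacobi converges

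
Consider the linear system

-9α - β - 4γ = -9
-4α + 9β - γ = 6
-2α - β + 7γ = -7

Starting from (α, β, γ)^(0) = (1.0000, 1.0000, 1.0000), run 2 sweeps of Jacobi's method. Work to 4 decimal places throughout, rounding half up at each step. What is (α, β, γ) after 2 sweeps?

(1.1182, 0.8007, -0.6984)

Iteration 1:
  α = (-9 - (-1)·1.0000 - (-4)·1.0000) / (-9) = 0.4444
  β = (6 - (-4)·1.0000 - (-1)·1.0000) / (9) = 1.2222
  γ = (-7 - (-2)·1.0000 - (-1)·1.0000) / (7) = -0.5714
Iteration 2:
  α = (-9 - (-1)·1.2222 - (-4)·-0.5714) / (-9) = 1.1182
  β = (6 - (-4)·0.4444 - (-1)·-0.5714) / (9) = 0.8007
  γ = (-7 - (-2)·0.4444 - (-1)·1.2222) / (7) = -0.6984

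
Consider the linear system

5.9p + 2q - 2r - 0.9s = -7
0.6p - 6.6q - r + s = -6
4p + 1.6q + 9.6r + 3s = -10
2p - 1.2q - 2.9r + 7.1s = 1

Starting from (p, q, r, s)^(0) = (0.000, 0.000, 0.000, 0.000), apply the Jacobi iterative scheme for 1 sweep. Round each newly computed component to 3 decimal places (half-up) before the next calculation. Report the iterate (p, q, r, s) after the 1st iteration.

(-1.186, 0.909, -1.042, 0.141)

Iteration 1:
  p = (-7 - (2)·0.000 - (-2)·0.000 - (-0.9)·0.000) / (5.9) = -1.186
  q = (-6 - (0.6)·0.000 - (-1)·0.000 - (1)·0.000) / (-6.6) = 0.909
  r = (-10 - (4)·0.000 - (1.6)·0.000 - (3)·0.000) / (9.6) = -1.042
  s = (1 - (2)·0.000 - (-1.2)·0.000 - (-2.9)·0.000) / (7.1) = 0.141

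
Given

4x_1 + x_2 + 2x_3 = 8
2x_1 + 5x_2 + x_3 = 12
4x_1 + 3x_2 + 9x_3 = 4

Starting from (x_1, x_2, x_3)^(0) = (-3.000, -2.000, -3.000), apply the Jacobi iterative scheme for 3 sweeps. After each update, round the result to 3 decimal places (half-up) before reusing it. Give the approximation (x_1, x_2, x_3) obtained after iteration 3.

(3.289, 3.055, 0.462)

Iteration 1:
  x_1 = (8 - (1)·-2.000 - (2)·-3.000) / (4) = 4.000
  x_2 = (12 - (2)·-3.000 - (1)·-3.000) / (5) = 4.200
  x_3 = (4 - (4)·-3.000 - (3)·-2.000) / (9) = 2.444
Iteration 2:
  x_1 = (8 - (1)·4.200 - (2)·2.444) / (4) = -0.272
  x_2 = (12 - (2)·4.000 - (1)·2.444) / (5) = 0.311
  x_3 = (4 - (4)·4.000 - (3)·4.200) / (9) = -2.733
Iteration 3:
  x_1 = (8 - (1)·0.311 - (2)·-2.733) / (4) = 3.289
  x_2 = (12 - (2)·-0.272 - (1)·-2.733) / (5) = 3.055
  x_3 = (4 - (4)·-0.272 - (3)·0.311) / (9) = 0.462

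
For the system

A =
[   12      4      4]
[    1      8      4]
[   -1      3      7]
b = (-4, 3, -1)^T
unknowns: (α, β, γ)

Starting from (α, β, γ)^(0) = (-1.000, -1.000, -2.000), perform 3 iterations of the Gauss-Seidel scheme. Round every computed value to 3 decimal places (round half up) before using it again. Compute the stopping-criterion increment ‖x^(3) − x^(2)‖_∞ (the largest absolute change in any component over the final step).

0.163

Iteration 1:
  α = (-4 - (4)·-1.000 - (4)·-2.000) / (12) = 0.667
  β = (3 - (1)·0.667 - (4)·-2.000) / (8) = 1.292
  γ = (-1 - (-1)·0.667 - (3)·1.292) / (7) = -0.601
Iteration 2:
  α = (-4 - (4)·1.292 - (4)·-0.601) / (12) = -0.564
  β = (3 - (1)·-0.564 - (4)·-0.601) / (8) = 0.746
  γ = (-1 - (-1)·-0.564 - (3)·0.746) / (7) = -0.543
Iteration 3:
  α = (-4 - (4)·0.746 - (4)·-0.543) / (12) = -0.401
  β = (3 - (1)·-0.401 - (4)·-0.543) / (8) = 0.697
  γ = (-1 - (-1)·-0.401 - (3)·0.697) / (7) = -0.499
Change: (0.163, -0.049, 0.044) → max |·| = 0.163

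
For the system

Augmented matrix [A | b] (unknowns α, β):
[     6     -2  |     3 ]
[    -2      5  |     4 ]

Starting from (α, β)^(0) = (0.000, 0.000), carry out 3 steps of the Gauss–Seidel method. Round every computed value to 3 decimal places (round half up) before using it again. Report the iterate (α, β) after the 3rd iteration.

Iteration 1:
  α = (3 - (-2)·0.000) / (6) = 0.500
  β = (4 - (-2)·0.500) / (5) = 1.000
Iteration 2:
  α = (3 - (-2)·1.000) / (6) = 0.833
  β = (4 - (-2)·0.833) / (5) = 1.133
Iteration 3:
  α = (3 - (-2)·1.133) / (6) = 0.878
  β = (4 - (-2)·0.878) / (5) = 1.151

(0.878, 1.151)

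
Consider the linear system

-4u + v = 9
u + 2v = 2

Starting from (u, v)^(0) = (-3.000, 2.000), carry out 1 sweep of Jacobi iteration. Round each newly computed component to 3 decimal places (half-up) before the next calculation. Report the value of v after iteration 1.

Iteration 1:
  u = (9 - (1)·2.000) / (-4) = -1.750
  v = (2 - (1)·-3.000) / (2) = 2.500

2.500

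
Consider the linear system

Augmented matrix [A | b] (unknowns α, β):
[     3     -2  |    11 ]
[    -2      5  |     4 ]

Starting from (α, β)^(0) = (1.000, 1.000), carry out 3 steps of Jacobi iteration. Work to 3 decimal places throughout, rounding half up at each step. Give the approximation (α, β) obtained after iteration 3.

Iteration 1:
  α = (11 - (-2)·1.000) / (3) = 4.333
  β = (4 - (-2)·1.000) / (5) = 1.200
Iteration 2:
  α = (11 - (-2)·1.200) / (3) = 4.467
  β = (4 - (-2)·4.333) / (5) = 2.533
Iteration 3:
  α = (11 - (-2)·2.533) / (3) = 5.355
  β = (4 - (-2)·4.467) / (5) = 2.587

(5.355, 2.587)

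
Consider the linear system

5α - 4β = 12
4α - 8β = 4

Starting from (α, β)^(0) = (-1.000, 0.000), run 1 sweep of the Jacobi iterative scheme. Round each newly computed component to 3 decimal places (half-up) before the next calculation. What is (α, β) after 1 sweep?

Iteration 1:
  α = (12 - (-4)·0.000) / (5) = 2.400
  β = (4 - (4)·-1.000) / (-8) = -1.000

(2.400, -1.000)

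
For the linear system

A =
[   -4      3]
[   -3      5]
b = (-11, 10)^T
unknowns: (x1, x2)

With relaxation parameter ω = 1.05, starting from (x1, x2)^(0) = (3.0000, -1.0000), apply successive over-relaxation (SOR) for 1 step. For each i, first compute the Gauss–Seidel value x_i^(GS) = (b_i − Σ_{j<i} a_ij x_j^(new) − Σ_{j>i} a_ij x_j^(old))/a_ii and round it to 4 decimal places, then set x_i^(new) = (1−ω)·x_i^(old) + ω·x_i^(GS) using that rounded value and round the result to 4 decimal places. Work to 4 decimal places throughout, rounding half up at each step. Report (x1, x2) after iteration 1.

Iteration 1:
  x1: GS value = (-11 - (3)·-1.0000) / (-4) = 2.0000;  x1 ← (1−ω)·3.0000 + ω·2.0000 = 1.9500
  x2: GS value = (10 - (-3)·1.9500) / (5) = 3.1700;  x2 ← (1−ω)·-1.0000 + ω·3.1700 = 3.3785

(1.9500, 3.3785)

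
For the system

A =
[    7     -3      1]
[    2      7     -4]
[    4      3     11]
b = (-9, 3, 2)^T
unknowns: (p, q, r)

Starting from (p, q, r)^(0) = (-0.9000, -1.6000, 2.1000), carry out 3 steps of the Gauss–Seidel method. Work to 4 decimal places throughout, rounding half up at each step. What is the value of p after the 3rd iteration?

-0.9783

Iteration 1:
  p = (-9 - (-3)·-1.6000 - (1)·2.1000) / (7) = -2.2714
  q = (3 - (2)·-2.2714 - (-4)·2.1000) / (7) = 2.2775
  r = (2 - (4)·-2.2714 - (3)·2.2775) / (11) = 0.3866
Iteration 2:
  p = (-9 - (-3)·2.2775 - (1)·0.3866) / (7) = -0.3649
  q = (3 - (2)·-0.3649 - (-4)·0.3866) / (7) = 0.7537
  r = (2 - (4)·-0.3649 - (3)·0.7537) / (11) = 0.1090
Iteration 3:
  p = (-9 - (-3)·0.7537 - (1)·0.1090) / (7) = -0.9783
  q = (3 - (2)·-0.9783 - (-4)·0.1090) / (7) = 0.7704
  r = (2 - (4)·-0.9783 - (3)·0.7704) / (11) = 0.3275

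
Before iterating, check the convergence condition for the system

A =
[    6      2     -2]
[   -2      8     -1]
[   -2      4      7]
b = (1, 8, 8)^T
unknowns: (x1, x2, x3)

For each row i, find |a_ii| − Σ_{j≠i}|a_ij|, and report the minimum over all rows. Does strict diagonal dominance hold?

row 1: |6| − (2+2) = 2
row 2: |8| − (2+1) = 5
row 3: |7| − (2+4) = 1
minimum over rows = 1 → strictly diagonally dominant (convergence guaranteed)

1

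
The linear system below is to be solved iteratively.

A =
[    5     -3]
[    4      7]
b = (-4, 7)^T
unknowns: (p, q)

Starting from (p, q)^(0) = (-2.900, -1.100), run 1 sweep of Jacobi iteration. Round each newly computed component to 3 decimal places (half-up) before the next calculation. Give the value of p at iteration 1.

-1.460

Iteration 1:
  p = (-4 - (-3)·-1.100) / (5) = -1.460
  q = (7 - (4)·-2.900) / (7) = 2.657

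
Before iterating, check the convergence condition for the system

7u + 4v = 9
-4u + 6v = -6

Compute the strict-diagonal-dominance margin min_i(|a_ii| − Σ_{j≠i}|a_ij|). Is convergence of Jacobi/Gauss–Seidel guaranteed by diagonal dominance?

2

row 1: |7| − (4) = 3
row 2: |6| − (4) = 2
minimum over rows = 2 → strictly diagonally dominant (convergence guaranteed)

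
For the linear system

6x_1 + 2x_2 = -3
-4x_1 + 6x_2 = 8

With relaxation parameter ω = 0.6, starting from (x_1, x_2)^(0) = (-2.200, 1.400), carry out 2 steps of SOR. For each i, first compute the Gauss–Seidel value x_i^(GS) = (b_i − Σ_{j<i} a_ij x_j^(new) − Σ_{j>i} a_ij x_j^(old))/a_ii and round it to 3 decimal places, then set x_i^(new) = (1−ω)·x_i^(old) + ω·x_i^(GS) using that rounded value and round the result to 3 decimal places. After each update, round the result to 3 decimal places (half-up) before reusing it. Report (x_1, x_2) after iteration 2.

(-1.039, 0.695)

Iteration 1:
  x_1: GS value = (-3 - (2)·1.400) / (6) = -0.967;  x_1 ← (1−ω)·-2.200 + ω·-0.967 = -1.460
  x_2: GS value = (8 - (-4)·-1.460) / (6) = 0.360;  x_2 ← (1−ω)·1.400 + ω·0.360 = 0.776
Iteration 2:
  x_1: GS value = (-3 - (2)·0.776) / (6) = -0.759;  x_1 ← (1−ω)·-1.460 + ω·-0.759 = -1.039
  x_2: GS value = (8 - (-4)·-1.039) / (6) = 0.641;  x_2 ← (1−ω)·0.776 + ω·0.641 = 0.695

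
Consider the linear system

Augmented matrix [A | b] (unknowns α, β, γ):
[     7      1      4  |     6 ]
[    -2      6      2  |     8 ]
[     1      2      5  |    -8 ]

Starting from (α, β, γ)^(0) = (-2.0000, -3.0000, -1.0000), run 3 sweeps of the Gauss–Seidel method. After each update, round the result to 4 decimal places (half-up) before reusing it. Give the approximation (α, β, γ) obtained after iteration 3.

(2.2795, 3.1747, -3.3258)

Iteration 1:
  α = (6 - (1)·-3.0000 - (4)·-1.0000) / (7) = 1.8571
  β = (8 - (-2)·1.8571 - (2)·-1.0000) / (6) = 2.2857
  γ = (-8 - (1)·1.8571 - (2)·2.2857) / (5) = -2.8857
Iteration 2:
  α = (6 - (1)·2.2857 - (4)·-2.8857) / (7) = 2.1796
  β = (8 - (-2)·2.1796 - (2)·-2.8857) / (6) = 3.0218
  γ = (-8 - (1)·2.1796 - (2)·3.0218) / (5) = -3.2446
Iteration 3:
  α = (6 - (1)·3.0218 - (4)·-3.2446) / (7) = 2.2795
  β = (8 - (-2)·2.2795 - (2)·-3.2446) / (6) = 3.1747
  γ = (-8 - (1)·2.2795 - (2)·3.1747) / (5) = -3.3258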